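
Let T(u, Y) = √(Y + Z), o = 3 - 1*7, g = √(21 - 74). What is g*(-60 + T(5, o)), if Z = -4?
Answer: 2*I*√53*(-30 + I*√2) ≈ -20.591 - 436.81*I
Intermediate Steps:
g = I*√53 (g = √(-53) = I*√53 ≈ 7.2801*I)
o = -4 (o = 3 - 7 = -4)
T(u, Y) = √(-4 + Y) (T(u, Y) = √(Y - 4) = √(-4 + Y))
g*(-60 + T(5, o)) = (I*√53)*(-60 + √(-4 - 4)) = (I*√53)*(-60 + √(-8)) = (I*√53)*(-60 + 2*I*√2) = I*√53*(-60 + 2*I*√2)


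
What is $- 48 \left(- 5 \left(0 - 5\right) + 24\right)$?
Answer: $-2352$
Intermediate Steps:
$- 48 \left(- 5 \left(0 - 5\right) + 24\right) = - 48 \left(\left(-5\right) \left(-5\right) + 24\right) = - 48 \left(25 + 24\right) = \left(-48\right) 49 = -2352$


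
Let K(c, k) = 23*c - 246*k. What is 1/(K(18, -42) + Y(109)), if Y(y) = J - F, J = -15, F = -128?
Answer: 1/10859 ≈ 9.2090e-5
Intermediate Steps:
K(c, k) = -246*k + 23*c
Y(y) = 113 (Y(y) = -15 - 1*(-128) = -15 + 128 = 113)
1/(K(18, -42) + Y(109)) = 1/((-246*(-42) + 23*18) + 113) = 1/((10332 + 414) + 113) = 1/(10746 + 113) = 1/10859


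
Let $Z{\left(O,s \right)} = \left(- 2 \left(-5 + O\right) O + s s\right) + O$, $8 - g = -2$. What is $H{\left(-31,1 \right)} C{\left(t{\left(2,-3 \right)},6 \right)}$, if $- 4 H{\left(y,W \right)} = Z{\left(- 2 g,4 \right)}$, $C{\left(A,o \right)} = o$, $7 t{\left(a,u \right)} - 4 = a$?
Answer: $1506$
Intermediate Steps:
$t{\left(a,u \right)} = \frac{4}{7} + \frac{a}{7}$
$g = 10$ ($g = 8 - -2 = 8 + 2 = 10$)
$Z{\left(O,s \right)} = O + s^{2} + O \left(10 - 2 O\right)$ ($Z{\left(O,s \right)} = \left(\left(10 - 2 O\right) O + s^{2}\right) + O = \left(O \left(10 - 2 O\right) + s^{2}\right) + O = \left(s^{2} + O \left(10 - 2 O\right)\right) + O = O + s^{2} + O \left(10 - 2 O\right)$)
$H{\left(y,W \right)} = 251$ ($H{\left(y,W \right)} = - \frac{4^{2} - 2 \left(\left(-2\right) 10\right)^{2} + 11 \left(\left(-2\right) 10\right)}{4} = - \frac{16 - 2 \left(-20\right)^{2} + 11 \left(-20\right)}{4} = - \frac{16 - 800 - 220}{4} = \left(- \frac{1}{4}\right) \left(-1004\right) = 251$)
$H{\left(-31,1 \right)} C{\left(t{\left(2,-3 \right)},6 \right)} = 251 \cdot 6 = 1506$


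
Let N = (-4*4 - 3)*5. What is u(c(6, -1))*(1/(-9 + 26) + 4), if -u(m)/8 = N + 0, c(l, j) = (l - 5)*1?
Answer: 52440/17 ≈ 3084.7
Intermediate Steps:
c(l, j) = -5 + l (c(l, j) = (-5 + l)*1 = -5 + l)
N = -95 (N = (-16 - 3)*5 = -19*5 = -95)
u(m) = 760 (u(m) = -8*(-95 + 0) = -8*(-95) = 760)
u(c(6, -1))*(1/(-9 + 26) + 4) = 760*(1/(-9 + 26) + 4) = 760*(1/17 + 4) = 760*(69/17) = 52440/17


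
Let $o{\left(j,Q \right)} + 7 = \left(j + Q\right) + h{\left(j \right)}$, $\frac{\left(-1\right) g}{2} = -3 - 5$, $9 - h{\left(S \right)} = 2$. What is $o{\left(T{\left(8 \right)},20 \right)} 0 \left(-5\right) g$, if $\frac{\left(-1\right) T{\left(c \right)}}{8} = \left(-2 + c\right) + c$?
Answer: $0$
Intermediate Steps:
$h{\left(S \right)} = 7$ ($h{\left(S \right)} = 9 - 2 = 7$)
$g = 16$ ($g = - 2 \left(-3 - 5\right) = \left(-2\right) \left(-8\right) = 16$)
$T{\left(c \right)} = 16 - 16 c$ ($T{\left(c \right)} = - 8 \left(\left(-2 + c\right) + c\right) = - 8 \left(-2 + 2 c\right) = 16 - 16 c$)
$o{\left(j,Q \right)} = Q + j$ ($o{\left(j,Q \right)} = -7 + \left(\left(j + Q\right) + 7\right) = -7 + \left(\left(Q + j\right) + 7\right) = -7 + \left(7 + Q + j\right) = Q + j$)
$o{\left(T{\left(8 \right)},20 \right)} 0 \left(-5\right) g = \left(20 + \left(16 - 128\right)\right) 0 \left(-5\right) 16 = \left(20 + \left(16 - 128\right)\right) 0 \cdot 16 = \left(20 - 112\right) 0 = \left(-92\right) 0 = 0$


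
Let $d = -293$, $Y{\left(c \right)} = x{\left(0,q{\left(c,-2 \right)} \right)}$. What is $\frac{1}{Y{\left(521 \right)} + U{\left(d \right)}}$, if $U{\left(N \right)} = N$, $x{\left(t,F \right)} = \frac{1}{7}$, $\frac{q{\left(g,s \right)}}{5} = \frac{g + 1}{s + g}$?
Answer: $- \frac{7}{2050} \approx -0.0034146$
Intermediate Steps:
$q{\left(g,s \right)} = \frac{5 \left(1 + g\right)}{g + s}$ ($q{\left(g,s \right)} = 5 \frac{g + 1}{s + g} = 5 \frac{1 + g}{g + s} = \frac{5 \left(1 + g\right)}{g + s}$)
$x{\left(t,F \right)} = \frac{1}{7}$
$Y{\left(c \right)} = \frac{1}{7}$
$\frac{1}{Y{\left(521 \right)} + U{\left(d \right)}} = \frac{1}{\frac{1}{7} - 293} = \frac{1}{- \frac{2050}{7}} = - \frac{7}{2050}$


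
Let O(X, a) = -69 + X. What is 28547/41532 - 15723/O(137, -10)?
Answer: -81383305/353022 ≈ -230.53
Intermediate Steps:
28547/41532 - 15723/O(137, -10) = 28547/41532 - 15723/(-69 + 137) = 28547*(1/41532) - 15723/68 = 28547/41532 - 15723*1/68 = 28547/41532 - 15723/68 = -81383305/353022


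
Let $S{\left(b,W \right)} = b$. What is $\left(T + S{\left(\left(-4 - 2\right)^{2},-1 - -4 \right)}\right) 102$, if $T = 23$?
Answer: $6018$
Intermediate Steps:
$\left(T + S{\left(\left(-4 - 2\right)^{2},-1 - -4 \right)}\right) 102 = \left(23 + \left(-4 - 2\right)^{2}\right) 102 = \left(23 + \left(-6\right)^{2}\right) 102 = \left(23 + 36\right) 102 = 59 \cdot 102 = 6018$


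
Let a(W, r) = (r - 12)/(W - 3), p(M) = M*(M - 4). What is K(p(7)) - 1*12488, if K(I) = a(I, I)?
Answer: -24975/2 ≈ -12488.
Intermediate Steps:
p(M) = M*(-4 + M)
a(W, r) = (-12 + r)/(-3 + W)
K(I) = (-12 + I)/(-3 + I)
K(p(7)) - 1*12488 = (-12 + 7*(-4 + 7))/(-3 + 7*(-4 + 7)) - 1*12488 = (-12 + 7*3)/(-3 + 7*3) - 12488 = (-12 + 21)/(-3 + 21) - 12488 = 9/18 - 12488 = (1/18)*9 - 12488 = 1/2 - 12488 = -24975/2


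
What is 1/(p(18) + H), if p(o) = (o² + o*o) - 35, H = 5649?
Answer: 1/6262 ≈ 0.00015969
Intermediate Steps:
p(o) = -35 + 2*o² (p(o) = (o² + o²) - 35 = 2*o² - 35 = -35 + 2*o²)
1/(p(18) + H) = 1/((-35 + 2*18²) + 5649) = 1/((-35 + 2*324) + 5649) = 1/((-35 + 648) + 5649) = 1/(613 + 5649) = 1/6262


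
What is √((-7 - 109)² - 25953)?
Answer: I*√12497 ≈ 111.79*I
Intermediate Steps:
√((-7 - 109)² - 25953) = √((-116)² - 25953) = √(13456 - 25953) = √(-12497) = I*√12497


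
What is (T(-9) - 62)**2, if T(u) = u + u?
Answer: 6400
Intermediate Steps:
T(u) = 2*u
(T(-9) - 62)**2 = (2*(-9) - 62)**2 = (-18 - 62)**2 = (-80)**2 = 6400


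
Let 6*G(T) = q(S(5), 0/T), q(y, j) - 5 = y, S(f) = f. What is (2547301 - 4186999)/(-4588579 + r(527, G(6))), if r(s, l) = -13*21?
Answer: 819849/2294426 ≈ 0.35732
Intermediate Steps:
q(y, j) = 5 + y
G(T) = 5/3 (G(T) = (5 + 5)/6 = (⅙)*10 = 5/3)
r(s, l) = -273
(2547301 - 4186999)/(-4588579 + r(527, G(6))) = (2547301 - 4186999)/(-4588579 - 273) = -1639698/(-4588852) = -1639698*(-1/4588852) = 819849/2294426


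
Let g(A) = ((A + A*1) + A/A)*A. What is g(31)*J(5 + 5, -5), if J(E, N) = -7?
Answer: -13671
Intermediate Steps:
g(A) = A*(1 + 2*A) (g(A) = ((A + A) + 1)*A = (2*A + 1)*A = (1 + 2*A)*A = A*(1 + 2*A))
g(31)*J(5 + 5, -5) = (31*(1 + 2*31))*(-7) = (31*(1 + 62))*(-7) = (31*63)*(-7) = 1953*(-7) = -13671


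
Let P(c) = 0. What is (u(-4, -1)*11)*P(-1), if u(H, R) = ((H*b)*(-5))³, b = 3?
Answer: 0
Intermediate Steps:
u(H, R) = -3375*H³ (u(H, R) = ((H*3)*(-5))³ = ((3*H)*(-5))³ = (-15*H)³ = -3375*H³)
(u(-4, -1)*11)*P(-1) = (-3375*(-4)³*11)*0 = (-3375*(-64)*11)*0 = (216000*11)*0 = 2376000*0 = 0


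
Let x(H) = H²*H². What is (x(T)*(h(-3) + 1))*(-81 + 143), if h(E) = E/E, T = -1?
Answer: 124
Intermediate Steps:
h(E) = 1
x(H) = H⁴
(x(T)*(h(-3) + 1))*(-81 + 143) = ((-1)⁴*(1 + 1))*(-81 + 143) = (1*2)*62 = 2*62 = 124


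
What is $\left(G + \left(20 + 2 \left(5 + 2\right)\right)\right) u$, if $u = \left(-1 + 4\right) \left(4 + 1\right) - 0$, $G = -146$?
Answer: $-1680$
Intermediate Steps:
$u = 15$ ($u = 3 \cdot 5 + 0 = 15 + 0 = 15$)
$\left(G + \left(20 + 2 \left(5 + 2\right)\right)\right) u = \left(-146 + \left(20 + 2 \left(5 + 2\right)\right)\right) 15 = \left(-146 + \left(20 + 2 \cdot 7\right)\right) 15 = \left(-146 + \left(20 + 14\right)\right) 15 = \left(-146 + 34\right) 15 = \left(-112\right) 15 = -1680$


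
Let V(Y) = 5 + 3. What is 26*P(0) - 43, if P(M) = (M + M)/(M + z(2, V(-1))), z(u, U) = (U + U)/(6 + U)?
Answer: -43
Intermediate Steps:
V(Y) = 8
z(u, U) = 2*U/(6 + U) (z(u, U) = (2*U)/(6 + U) = 2*U/(6 + U))
P(M) = 2*M/(8/7 + M) (P(M) = (M + M)/(M + 2*8/(6 + 8)) = (2*M)/(M + 2*8/14) = (2*M)/(M + 2*8*(1/14)) = (2*M)/(M + 8/7) = (2*M)/(8/7 + M) = 2*M/(8/7 + M))
26*P(0) - 43 = 26*(14*0/(8 + 7*0)) - 43 = 26*(14*0/(8 + 0)) - 43 = 26*(14*0/8) - 43 = 26*(14*0*(1/8)) - 43 = 26*0 - 43 = 0 - 43 = -43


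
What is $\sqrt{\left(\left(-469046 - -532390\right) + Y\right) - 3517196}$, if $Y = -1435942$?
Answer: $i \sqrt{4889794} \approx 2211.3 i$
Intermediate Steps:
$\sqrt{\left(\left(-469046 - -532390\right) + Y\right) - 3517196} = \sqrt{\left(\left(-469046 - -532390\right) - 1435942\right) - 3517196} = \sqrt{\left(\left(-469046 + \left(-305032 + 837422\right)\right) - 1435942\right) - 3517196} = \sqrt{\left(\left(-469046 + 532390\right) - 1435942\right) - 3517196} = \sqrt{\left(63344 - 1435942\right) - 3517196} = \sqrt{-1372598 - 3517196} = \sqrt{-4889794} = i \sqrt{4889794}$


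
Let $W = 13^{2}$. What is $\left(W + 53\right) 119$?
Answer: $26418$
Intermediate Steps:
$W = 169$
$\left(W + 53\right) 119 = \left(169 + 53\right) 119 = 222 \cdot 119 = 26418$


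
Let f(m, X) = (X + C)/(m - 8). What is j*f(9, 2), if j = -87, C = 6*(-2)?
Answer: 870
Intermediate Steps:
C = -12
f(m, X) = (-12 + X)/(-8 + m) (f(m, X) = (X - 12)/(m - 8) = (-12 + X)/(-8 + m))
j*f(9, 2) = -87*(-12 + 2)/(-8 + 9) = -87*(-10)/1 = -87*(-10) = 870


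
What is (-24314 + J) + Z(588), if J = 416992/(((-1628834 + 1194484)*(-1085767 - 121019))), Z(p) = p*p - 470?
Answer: 42059200127888248/131041874775 ≈ 3.2096e+5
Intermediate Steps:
Z(p) = -470 + p² (Z(p) = p² - 470 = -470 + p²)
J = 104248/131041874775 (J = 416992/((-434350*(-1206786))) = 416992/524167499100 = 416992*(1/524167499100) = 104248/131041874775 ≈ 7.9553e-7)
(-24314 + J) + Z(588) = (-24314 + 104248/131041874775) + (-470 + 588²) = -3186152143175102/131041874775 + (-470 + 345744) = -3186152143175102/131041874775 + 345274 = 42059200127888248/131041874775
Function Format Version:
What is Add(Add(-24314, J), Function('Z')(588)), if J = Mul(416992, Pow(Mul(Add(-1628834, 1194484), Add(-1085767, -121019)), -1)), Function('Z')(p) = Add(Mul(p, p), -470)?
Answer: Rational(42059200127888248, 131041874775) ≈ 3.2096e+5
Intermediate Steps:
Function('Z')(p) = Add(-470, Pow(p, 2)) (Function('Z')(p) = Add(Pow(p, 2), -470) = Add(-470, Pow(p, 2)))
J = Rational(104248, 131041874775) (J = Mul(416992, Pow(Mul(-434350, -1206786), -1)) = Mul(416992, Pow(524167499100, -1)) = Mul(416992, Rational(1, 524167499100)) = Rational(104248, 131041874775) ≈ 7.9553e-7)
Add(Add(-24314, J), Function('Z')(588)) = Add(Add(-24314, Rational(104248, 131041874775)), Add(-470, Pow(588, 2))) = Add(Rational(-3186152143175102, 131041874775), Add(-470, 345744)) = Add(Rational(-3186152143175102, 131041874775), 345274) = Rational(42059200127888248, 131041874775)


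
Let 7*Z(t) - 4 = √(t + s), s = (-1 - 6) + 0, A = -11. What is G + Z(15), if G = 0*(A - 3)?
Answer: 4/7 + 2*√2/7 ≈ 0.97549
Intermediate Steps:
s = -7 (s = -7 + 0 = -7)
Z(t) = 4/7 + √(-7 + t)/7 (Z(t) = 4/7 + √(t - 7)/7 = 4/7 + √(-7 + t)/7)
G = 0 (G = 0*(-11 - 3) = 0*(-14) = 0)
G + Z(15) = 0 + (4/7 + √(-7 + 15)/7) = 0 + (4/7 + √8/7) = 0 + (4/7 + (2*√2)/7) = 0 + (4/7 + 2*√2/7) = 4/7 + 2*√2/7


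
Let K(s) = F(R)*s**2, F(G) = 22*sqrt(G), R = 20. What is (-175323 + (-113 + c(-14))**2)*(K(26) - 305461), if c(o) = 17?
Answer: 50739210327 - 4940686608*sqrt(5) ≈ 3.9691e+10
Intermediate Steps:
K(s) = 44*sqrt(5)*s**2 (K(s) = (22*sqrt(20))*s**2 = (22*(2*sqrt(5)))*s**2 = (44*sqrt(5))*s**2 = 44*sqrt(5)*s**2)
(-175323 + (-113 + c(-14))**2)*(K(26) - 305461) = (-175323 + (-113 + 17)**2)*(44*sqrt(5)*26**2 - 305461) = (-175323 + (-96)**2)*(44*sqrt(5)*676 - 305461) = (-175323 + 9216)*(29744*sqrt(5) - 305461) = -166107*(-305461 + 29744*sqrt(5)) = 50739210327 - 4940686608*sqrt(5)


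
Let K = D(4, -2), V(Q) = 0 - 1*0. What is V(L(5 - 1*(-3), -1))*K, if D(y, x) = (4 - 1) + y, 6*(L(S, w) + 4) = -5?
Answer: 0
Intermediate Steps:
L(S, w) = -29/6 (L(S, w) = -4 + (⅙)*(-5) = -4 - ⅚ = -29/6)
V(Q) = 0 (V(Q) = 0 + 0 = 0)
D(y, x) = 3 + y
K = 7 (K = 3 + 4 = 7)
V(L(5 - 1*(-3), -1))*K = 0*7 = 0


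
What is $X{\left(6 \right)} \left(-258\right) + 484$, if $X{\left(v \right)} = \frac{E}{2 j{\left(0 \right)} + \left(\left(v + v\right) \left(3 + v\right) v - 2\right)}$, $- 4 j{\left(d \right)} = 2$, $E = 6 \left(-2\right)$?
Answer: $\frac{2444}{5} \approx 488.8$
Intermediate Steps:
$E = -12$
$j{\left(d \right)} = - \frac{1}{2}$ ($j{\left(d \right)} = \left(- \frac{1}{4}\right) 2 = - \frac{1}{2}$)
$X{\left(v \right)} = - \frac{12}{-3 + 2 v^{2} \left(3 + v\right)}$ ($X{\left(v \right)} = - \frac{12}{2 \left(- \frac{1}{2}\right) + \left(\left(v + v\right) \left(3 + v\right) v - 2\right)} = - \frac{12}{-1 + \left(2 v v \left(3 + v\right) - 2\right)} = - \frac{12}{-1 + \left(2 v^{2} \left(3 + v\right) - 2\right)} = - \frac{12}{-1 + \left(-2 + 2 v^{2} \left(3 + v\right)\right)} = - \frac{12}{-3 + 2 v^{2} \left(3 + v\right)}$)
$X{\left(6 \right)} \left(-258\right) + 484 = - \frac{12}{-3 + 2 \cdot 6^{3} + 6 \cdot 6^{2}} \left(-258\right) + 484 = - \frac{12}{-3 + 2 \cdot 216 + 6 \cdot 36} \left(-258\right) + 484 = - \frac{12}{-3 + 432 + 216} \left(-258\right) + 484 = - \frac{12}{645} \left(-258\right) + 484 = \left(-12\right) \frac{1}{645} \left(-258\right) + 484 = \left(- \frac{4}{215}\right) \left(-258\right) + 484 = \frac{24}{5} + 484 = \frac{2444}{5}$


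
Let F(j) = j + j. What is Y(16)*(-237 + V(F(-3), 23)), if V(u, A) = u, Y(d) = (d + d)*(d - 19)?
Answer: 23328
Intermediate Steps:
F(j) = 2*j
Y(d) = 2*d*(-19 + d) (Y(d) = (2*d)*(-19 + d) = 2*d*(-19 + d))
Y(16)*(-237 + V(F(-3), 23)) = (2*16*(-19 + 16))*(-237 + 2*(-3)) = (2*16*(-3))*(-237 - 6) = -96*(-243) = 23328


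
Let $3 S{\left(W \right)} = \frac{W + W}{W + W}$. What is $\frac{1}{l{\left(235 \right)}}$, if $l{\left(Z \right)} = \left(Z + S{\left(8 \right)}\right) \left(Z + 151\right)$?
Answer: $\frac{3}{272516} \approx 1.1009 \cdot 10^{-5}$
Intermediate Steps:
$S{\left(W \right)} = \frac{1}{3}$ ($S{\left(W \right)} = \frac{\left(W + W\right) \frac{1}{W + W}}{3} = \frac{2 W \frac{1}{2 W}}{3} = \frac{1}{3} \cdot 1 = \frac{1}{3}$)
$l{\left(Z \right)} = \left(151 + Z\right) \left(\frac{1}{3} + Z\right)$ ($l{\left(Z \right)} = \left(Z + \frac{1}{3}\right) \left(Z + 151\right) = \left(\frac{1}{3} + Z\right) \left(151 + Z\right) = \left(151 + Z\right) \left(\frac{1}{3} + Z\right)$)
$\frac{1}{l{\left(235 \right)}} = \frac{1}{\frac{151}{3} + 235^{2} + \frac{454}{3} \cdot 235} = \frac{1}{\frac{151}{3} + 55225 + \frac{106690}{3}} = \frac{1}{\frac{272516}{3}} = \frac{3}{272516}$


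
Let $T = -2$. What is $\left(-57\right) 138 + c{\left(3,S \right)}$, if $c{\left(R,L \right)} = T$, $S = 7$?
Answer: $-7868$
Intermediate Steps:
$c{\left(R,L \right)} = -2$
$\left(-57\right) 138 + c{\left(3,S \right)} = \left(-57\right) 138 - 2 = -7866 - 2 = -7868$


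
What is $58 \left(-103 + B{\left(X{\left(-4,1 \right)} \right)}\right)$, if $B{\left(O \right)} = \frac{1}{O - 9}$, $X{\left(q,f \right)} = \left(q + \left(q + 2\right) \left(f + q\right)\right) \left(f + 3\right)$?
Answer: $-6032$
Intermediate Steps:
$X{\left(q,f \right)} = \left(3 + f\right) \left(q + \left(2 + q\right) \left(f + q\right)\right)$ ($X{\left(q,f \right)} = \left(q + \left(2 + q\right) \left(f + q\right)\right) \left(3 + f\right) = \left(3 + f\right) \left(q + \left(2 + q\right) \left(f + q\right)\right)$)
$B{\left(O \right)} = \frac{1}{-9 + O}$
$58 \left(-103 + B{\left(X{\left(-4,1 \right)} \right)}\right) = 58 \left(-103 + \frac{1}{-9 + \left(2 \cdot 1^{2} + 3 \left(-4\right)^{2} + 6 \cdot 1 + 9 \left(-4\right) + 1 \left(-4\right)^{2} - 4 \cdot 1^{2} + 6 \cdot 1 \left(-4\right)\right)}\right) = 58 \left(-103 + \frac{1}{-9 + \left(2 \cdot 1 + 3 \cdot 16 + 6 - 36 + 1 \cdot 16 - 4 - 24\right)}\right) = 58 \left(-103 + \frac{1}{-9 + \left(2 + 48 + 6 - 36 + 16 - 4 - 24\right)}\right) = 58 \left(-103 + \frac{1}{-9 + 8}\right) = 58 \left(-103 + \frac{1}{-1}\right) = 58 \left(-103 - 1\right) = 58 \left(-104\right) = -6032$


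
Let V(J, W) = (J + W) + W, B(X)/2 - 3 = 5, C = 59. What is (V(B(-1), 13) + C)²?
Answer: 10201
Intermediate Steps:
B(X) = 16 (B(X) = 6 + 2*5 = 6 + 10 = 16)
V(J, W) = J + 2*W
(V(B(-1), 13) + C)² = ((16 + 2*13) + 59)² = ((16 + 26) + 59)² = (42 + 59)² = 101² = 10201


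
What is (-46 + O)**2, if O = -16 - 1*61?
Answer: 15129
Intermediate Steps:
O = -77 (O = -16 - 61 = -77)
(-46 + O)**2 = (-46 - 77)**2 = (-123)**2 = 15129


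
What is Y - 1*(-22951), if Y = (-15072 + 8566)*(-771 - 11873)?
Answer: 82284815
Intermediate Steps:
Y = 82261864 (Y = -6506*(-12644) = 82261864)
Y - 1*(-22951) = 82261864 - 1*(-22951) = 82261864 + 22951 = 82284815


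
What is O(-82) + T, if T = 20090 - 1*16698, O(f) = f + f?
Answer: 3228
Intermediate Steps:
O(f) = 2*f
T = 3392 (T = 20090 - 16698 = 3392)
O(-82) + T = 2*(-82) + 3392 = -164 + 3392 = 3228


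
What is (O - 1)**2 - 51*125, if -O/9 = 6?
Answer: -3350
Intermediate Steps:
O = -54 (O = -9*6 = -54)
(O - 1)**2 - 51*125 = (-54 - 1)**2 - 51*125 = (-55)**2 - 6375 = 3025 - 6375 = -3350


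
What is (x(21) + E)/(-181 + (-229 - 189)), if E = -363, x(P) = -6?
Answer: 369/599 ≈ 0.61603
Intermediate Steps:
(x(21) + E)/(-181 + (-229 - 189)) = (-6 - 363)/(-181 + (-229 - 189)) = -369/(-181 - 418) = -369/(-599) = -369*(-1/599) = 369/599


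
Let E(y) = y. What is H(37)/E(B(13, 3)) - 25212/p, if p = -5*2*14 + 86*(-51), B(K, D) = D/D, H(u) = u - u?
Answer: 12606/2263 ≈ 5.5705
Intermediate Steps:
H(u) = 0
B(K, D) = 1
p = -4526 (p = -10*14 - 4386 = -140 - 4386 = -4526)
H(37)/E(B(13, 3)) - 25212/p = 0/1 - 25212/(-4526) = 0*1 - 25212*(-1/4526) = 0 + 12606/2263 = 12606/2263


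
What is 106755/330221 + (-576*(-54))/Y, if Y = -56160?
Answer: -4948881/21464365 ≈ -0.23056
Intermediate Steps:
106755/330221 + (-576*(-54))/Y = 106755/330221 - 576*(-54)/(-56160) = 106755*(1/330221) + 31104*(-1/56160) = 106755/330221 - 36/65 = -4948881/21464365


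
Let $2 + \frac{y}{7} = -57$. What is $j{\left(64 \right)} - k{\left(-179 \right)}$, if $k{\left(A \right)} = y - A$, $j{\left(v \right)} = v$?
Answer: $298$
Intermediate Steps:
$y = -413$ ($y = -14 + 7 \left(-57\right) = -14 - 399 = -413$)
$k{\left(A \right)} = -413 - A$
$j{\left(64 \right)} - k{\left(-179 \right)} = 64 - \left(-413 - -179\right) = 64 - \left(-413 + 179\right) = 64 - -234 = 64 + 234 = 298$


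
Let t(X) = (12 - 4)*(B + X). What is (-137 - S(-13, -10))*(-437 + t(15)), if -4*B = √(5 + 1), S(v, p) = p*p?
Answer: 75129 + 474*√6 ≈ 76290.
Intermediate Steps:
S(v, p) = p²
B = -√6/4 (B = -√(5 + 1)/4 = -√6/4 ≈ -0.61237)
t(X) = -2*√6 + 8*X (t(X) = (12 - 4)*(-√6/4 + X) = 8*(X - √6/4) = -2*√6 + 8*X)
(-137 - S(-13, -10))*(-437 + t(15)) = (-137 - 1*(-10)²)*(-437 + (-2*√6 + 8*15)) = (-137 - 1*100)*(-437 + (-2*√6 + 120)) = (-137 - 100)*(-437 + (120 - 2*√6)) = -237*(-317 - 2*√6) = 75129 + 474*√6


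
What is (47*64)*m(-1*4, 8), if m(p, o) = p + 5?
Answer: 3008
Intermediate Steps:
m(p, o) = 5 + p
(47*64)*m(-1*4, 8) = (47*64)*(5 - 1*4) = 3008*(5 - 4) = 3008*1 = 3008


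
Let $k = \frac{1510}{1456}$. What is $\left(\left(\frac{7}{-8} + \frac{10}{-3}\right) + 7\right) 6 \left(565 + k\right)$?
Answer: $\frac{27609025}{2912} \approx 9481.1$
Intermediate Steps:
$k = \frac{755}{728}$ ($k = 1510 \cdot \frac{1}{1456} = \frac{755}{728} \approx 1.0371$)
$\left(\left(\frac{7}{-8} + \frac{10}{-3}\right) + 7\right) 6 \left(565 + k\right) = \left(\left(\frac{7}{-8} + \frac{10}{-3}\right) + 7\right) 6 \left(565 + \frac{755}{728}\right) = \left(\left(7 \left(- \frac{1}{8}\right) + 10 \left(- \frac{1}{3}\right)\right) + 7\right) 6 \cdot \frac{412075}{728} = \left(\left(- \frac{7}{8} - \frac{10}{3}\right) + 7\right) 6 \cdot \frac{412075}{728} = \left(- \frac{101}{24} + 7\right) 6 \cdot \frac{412075}{728} = \frac{67}{24} \cdot 6 \cdot \frac{412075}{728} = \frac{67}{4} \cdot \frac{412075}{728} = \frac{27609025}{2912}$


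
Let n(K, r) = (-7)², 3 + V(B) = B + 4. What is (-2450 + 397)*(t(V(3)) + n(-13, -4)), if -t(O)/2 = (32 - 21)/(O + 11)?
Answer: -1463789/15 ≈ -97586.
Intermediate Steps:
V(B) = 1 + B (V(B) = -3 + (B + 4) = -3 + (4 + B) = 1 + B)
n(K, r) = 49
t(O) = -22/(11 + O) (t(O) = -2*(32 - 21)/(O + 11) = -22/(11 + O))
(-2450 + 397)*(t(V(3)) + n(-13, -4)) = (-2450 + 397)*(-22/(11 + (1 + 3)) + 49) = -2053*(-22/(11 + 4) + 49) = -2053*(-22/15 + 49) = -2053*713/15 = -1463789/15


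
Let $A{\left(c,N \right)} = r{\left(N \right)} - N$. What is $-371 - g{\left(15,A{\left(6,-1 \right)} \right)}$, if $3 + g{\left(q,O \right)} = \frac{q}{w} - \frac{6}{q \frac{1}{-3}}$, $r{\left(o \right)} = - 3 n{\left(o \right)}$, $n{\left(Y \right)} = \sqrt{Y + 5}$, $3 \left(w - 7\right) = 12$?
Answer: $- \frac{20381}{55} \approx -370.56$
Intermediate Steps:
$w = 11$ ($w = 7 + \frac{1}{3} \cdot 12 = 7 + 4 = 11$)
$n{\left(Y \right)} = \sqrt{5 + Y}$
$r{\left(o \right)} = - 3 \sqrt{5 + o}$
$A{\left(c,N \right)} = - N - 3 \sqrt{5 + N}$ ($A{\left(c,N \right)} = - 3 \sqrt{5 + N} - N = - N - 3 \sqrt{5 + N}$)
$g{\left(q,O \right)} = -3 + \frac{18}{q} + \frac{q}{11}$ ($g{\left(q,O \right)} = -3 + \left(\frac{q}{11} - \frac{6}{q \frac{1}{-3}}\right) = -3 + \left(q \frac{1}{11} - \frac{6}{q \left(- \frac{1}{3}\right)}\right) = -3 + \left(\frac{q}{11} - \frac{6}{\left(- \frac{1}{3}\right) q}\right) = -3 + \left(\frac{q}{11} - 6 \left(- \frac{3}{q}\right)\right) = -3 + \left(\frac{q}{11} + \frac{18}{q}\right) = -3 + \left(\frac{18}{q} + \frac{q}{11}\right) = -3 + \frac{18}{q} + \frac{q}{11}$)
$-371 - g{\left(15,A{\left(6,-1 \right)} \right)} = -371 - \left(-3 + \frac{18}{15} + \frac{1}{11} \cdot 15\right) = -371 - \left(-3 + 18 \cdot \frac{1}{15} + \frac{15}{11}\right) = -371 - \left(-3 + \frac{6}{5} + \frac{15}{11}\right) = -371 - - \frac{24}{55} = -371 + \frac{24}{55} = - \frac{20381}{55}$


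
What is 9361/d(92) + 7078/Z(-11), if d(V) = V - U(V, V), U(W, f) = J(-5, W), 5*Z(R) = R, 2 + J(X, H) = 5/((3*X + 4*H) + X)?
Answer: -1121666822/359777 ≈ -3117.7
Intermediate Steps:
J(X, H) = -2 + 5/(4*H + 4*X) (J(X, H) = -2 + 5/((3*X + 4*H) + X) = -2 + 5/(4*H + 4*X))
Z(R) = R/5
U(W, f) = (45/4 - 2*W)/(-5 + W) (U(W, f) = (5/4 - 2*W - 2*(-5))/(W - 5) = (5/4 - 2*W + 10)/(-5 + W) = (45/4 - 2*W)/(-5 + W))
d(V) = V - (45 - 8*V)/(4*(-5 + V))
9361/d(92) + 7078/Z(-11) = 9361/(((-45/4 + 92² - 3*92)/(-5 + 92))) + 7078/(((⅕)*(-11))) = 9361/(((-45/4 + 8464 - 276)/87)) + 7078/(-11/5) = 9361/(((1/87)*(32707/4))) + 7078*(-5/11) = 9361/(32707/348) - 35390/11 = 9361*(348/32707) - 35390/11 = 3257628/32707 - 35390/11 = -1121666822/359777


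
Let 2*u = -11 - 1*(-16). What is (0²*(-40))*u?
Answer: 0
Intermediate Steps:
u = 5/2 (u = (-11 - 1*(-16))/2 = (-11 + 16)/2 = (½)*5 = 5/2 ≈ 2.5000)
(0²*(-40))*u = (0²*(-40))*(5/2) = (0*(-40))*(5/2) = 0*(5/2) = 0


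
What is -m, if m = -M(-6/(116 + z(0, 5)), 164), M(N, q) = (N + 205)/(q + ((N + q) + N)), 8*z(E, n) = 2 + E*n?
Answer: 31767/50824 ≈ 0.62504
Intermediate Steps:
z(E, n) = ¼ + E*n/8 (z(E, n) = (2 + E*n)/8 = ¼ + E*n/8)
M(N, q) = (205 + N)/(2*N + 2*q) (M(N, q) = (205 + N)/(q + (q + 2*N)) = (205 + N)/(2*N + 2*q))
m = -31767/50824 (m = -(205 - 6/(116 + (¼ + (⅛)*0*5)))/(2*(-6/(116 + (¼ + (⅛)*0*5)) + 164)) = -(205 - 6/(116 + (¼ + 0)))/(2*(-6/(116 + (¼ + 0)) + 164)) = -(205 - 6/(116 + ¼))/(2*(-6/(116 + ¼) + 164)) = -(205 - 6/465/4)/(2*(-6/465/4 + 164)) = -(205 - 6*4/465)/(2*(-6*4/465 + 164)) = -(205 - 8/155)/(2*(-8/155 + 164)) = -31767/(2*25412/155*155) = -155*31767/(2*25412*155) = -1*31767/50824 = -31767/50824 ≈ -0.62504)
-m = -1*(-31767/50824) = 31767/50824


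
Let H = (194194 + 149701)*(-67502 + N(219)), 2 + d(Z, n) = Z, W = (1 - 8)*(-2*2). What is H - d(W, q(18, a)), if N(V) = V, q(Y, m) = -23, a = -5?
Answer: -23138287311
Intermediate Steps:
W = 28 (W = -7*(-4) = 28)
d(Z, n) = -2 + Z
H = -23138287285 (H = (194194 + 149701)*(-67502 + 219) = 343895*(-67283) = -23138287285)
H - d(W, q(18, a)) = -23138287285 - (-2 + 28) = -23138287285 - 1*26 = -23138287285 - 26 = -23138287311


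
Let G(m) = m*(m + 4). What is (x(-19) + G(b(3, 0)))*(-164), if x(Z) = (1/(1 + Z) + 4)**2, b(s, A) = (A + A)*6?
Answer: -206681/81 ≈ -2551.6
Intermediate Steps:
b(s, A) = 12*A (b(s, A) = (2*A)*6 = 12*A)
G(m) = m*(4 + m)
x(Z) = (4 + 1/(1 + Z))**2
(x(-19) + G(b(3, 0)))*(-164) = ((5 + 4*(-19))**2/(1 - 19)**2 + (12*0)*(4 + 12*0))*(-164) = ((5 - 76)**2/(-18)**2 + 0*(4 + 0))*(-164) = ((1/324)*(-71)**2 + 0*4)*(-164) = ((1/324)*5041 + 0)*(-164) = (5041/324 + 0)*(-164) = (5041/324)*(-164) = -206681/81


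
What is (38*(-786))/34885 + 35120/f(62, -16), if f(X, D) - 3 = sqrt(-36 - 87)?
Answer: 305961752/383735 - 8780*I*sqrt(123)/33 ≈ 797.33 - 2950.8*I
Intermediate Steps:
f(X, D) = 3 + I*sqrt(123) (f(X, D) = 3 + sqrt(-36 - 87) = 3 + sqrt(-123) = 3 + I*sqrt(123))
(38*(-786))/34885 + 35120/f(62, -16) = (38*(-786))/34885 + 35120/(3 + I*sqrt(123)) = -29868*1/34885 + 35120/(3 + I*sqrt(123)) = -29868/34885 + 35120/(3 + I*sqrt(123))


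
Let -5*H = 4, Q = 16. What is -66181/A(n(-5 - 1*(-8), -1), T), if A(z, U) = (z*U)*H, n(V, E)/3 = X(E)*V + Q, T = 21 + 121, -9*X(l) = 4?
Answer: 330905/24992 ≈ 13.240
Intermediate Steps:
X(l) = -4/9 (X(l) = -⅑*4 = -4/9)
T = 142
H = -⅘ (H = -⅕*4 = -⅘ ≈ -0.80000)
n(V, E) = 48 - 4*V/3 (n(V, E) = 3*(-4*V/9 + 16) = 3*(16 - 4*V/9) = 48 - 4*V/3)
A(z, U) = -4*U*z/5 (A(z, U) = (z*U)*(-⅘) = (U*z)*(-⅘) = -4*U*z/5)
-66181/A(n(-5 - 1*(-8), -1), T) = -66181*(-5/(568*(48 - 4*(-5 - 1*(-8))/3))) = -66181*(-5/(568*(48 - 4*(-5 + 8)/3))) = -66181*(-5/(568*(48 - 4/3*3))) = -66181*(-5/(568*(48 - 4))) = -66181/((-⅘*142*44)) = -66181/(-24992/5) = -66181*(-5/24992) = 330905/24992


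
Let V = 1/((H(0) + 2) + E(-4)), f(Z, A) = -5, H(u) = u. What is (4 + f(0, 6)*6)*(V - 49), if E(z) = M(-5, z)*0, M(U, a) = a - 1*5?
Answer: 1261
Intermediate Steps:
M(U, a) = -5 + a (M(U, a) = a - 5 = -5 + a)
E(z) = 0 (E(z) = (-5 + z)*0 = 0)
V = 1/2 (V = 1/((0 + 2) + 0) = 1/(2 + 0) = 1/2 ≈ 0.50000)
(4 + f(0, 6)*6)*(V - 49) = (4 - 5*6)*(1/2 - 49) = (4 - 30)*(-97/2) = -26*(-97/2) = 1261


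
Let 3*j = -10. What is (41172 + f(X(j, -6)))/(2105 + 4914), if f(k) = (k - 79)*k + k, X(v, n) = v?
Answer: 372988/63171 ≈ 5.9044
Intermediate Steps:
j = -10/3 (j = (⅓)*(-10) = -10/3 ≈ -3.3333)
f(k) = k + k*(-79 + k) (f(k) = (-79 + k)*k + k = k*(-79 + k) + k = k + k*(-79 + k))
(41172 + f(X(j, -6)))/(2105 + 4914) = (41172 - 10*(-78 - 10/3)/3)/(2105 + 4914) = (41172 - 10/3*(-244/3))/7019 = (41172 + 2440/9)*(1/7019) = (372988/9)*(1/7019) = 372988/63171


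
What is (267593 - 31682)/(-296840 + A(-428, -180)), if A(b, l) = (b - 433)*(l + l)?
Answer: 235911/13120 ≈ 17.981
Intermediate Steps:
A(b, l) = 2*l*(-433 + b) (A(b, l) = (-433 + b)*(2*l) = 2*l*(-433 + b))
(267593 - 31682)/(-296840 + A(-428, -180)) = (267593 - 31682)/(-296840 + 2*(-180)*(-433 - 428)) = 235911/(-296840 + 2*(-180)*(-861)) = 235911/(-296840 + 309960) = 235911/13120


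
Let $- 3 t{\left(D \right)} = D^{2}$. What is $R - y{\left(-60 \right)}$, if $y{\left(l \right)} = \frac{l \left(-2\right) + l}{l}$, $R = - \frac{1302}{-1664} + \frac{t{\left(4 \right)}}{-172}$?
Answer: $\frac{194635}{107328} \approx 1.8135$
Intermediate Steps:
$t{\left(D \right)} = - \frac{D^{2}}{3}$
$R = \frac{87307}{107328}$ ($R = - \frac{1302}{-1664} + \frac{\left(- \frac{1}{3}\right) 4^{2}}{-172} = \left(-1302\right) \left(- \frac{1}{1664}\right) + \left(- \frac{1}{3}\right) 16 \left(- \frac{1}{172}\right) = \frac{651}{832} - - \frac{4}{129} = \frac{651}{832} + \frac{4}{129} = \frac{87307}{107328} \approx 0.81346$)
$y{\left(l \right)} = -1$ ($y{\left(l \right)} = \frac{- 2 l + l}{l} = \frac{\left(-1\right) l}{l} = -1$)
$R - y{\left(-60 \right)} = \frac{87307}{107328} - -1 = \frac{87307}{107328} + 1 = \frac{194635}{107328}$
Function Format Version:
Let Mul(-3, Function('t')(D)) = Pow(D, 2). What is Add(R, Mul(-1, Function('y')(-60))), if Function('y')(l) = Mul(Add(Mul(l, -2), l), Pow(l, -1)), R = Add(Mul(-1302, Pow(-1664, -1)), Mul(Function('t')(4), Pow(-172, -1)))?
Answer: Rational(194635, 107328) ≈ 1.8135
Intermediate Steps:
Function('t')(D) = Mul(Rational(-1, 3), Pow(D, 2))
R = Rational(87307, 107328) (R = Add(Mul(-1302, Pow(-1664, -1)), Mul(Mul(Rational(-1, 3), Pow(4, 2)), Pow(-172, -1))) = Add(Mul(-1302, Rational(-1, 1664)), Mul(Mul(Rational(-1, 3), 16), Rational(-1, 172))) = Add(Rational(651, 832), Mul(Rational(-16, 3), Rational(-1, 172))) = Add(Rational(651, 832), Rational(4, 129)) = Rational(87307, 107328) ≈ 0.81346)
Function('y')(l) = -1 (Function('y')(l) = Mul(Add(Mul(-2, l), l), Pow(l, -1)) = Mul(Mul(-1, l), Pow(l, -1)) = -1)
Add(R, Mul(-1, Function('y')(-60))) = Add(Rational(87307, 107328), Mul(-1, -1)) = Add(Rational(87307, 107328), 1) = Rational(194635, 107328)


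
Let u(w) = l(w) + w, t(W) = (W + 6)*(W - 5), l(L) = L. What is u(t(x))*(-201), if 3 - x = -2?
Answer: 0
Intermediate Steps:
x = 5 (x = 3 - 1*(-2) = 3 + 2 = 5)
t(W) = (-5 + W)*(6 + W) (t(W) = (6 + W)*(-5 + W) = (-5 + W)*(6 + W))
u(w) = 2*w (u(w) = w + w = 2*w)
u(t(x))*(-201) = (2*(-30 + 5 + 5²))*(-201) = (2*(-30 + 5 + 25))*(-201) = (2*0)*(-201) = 0*(-201) = 0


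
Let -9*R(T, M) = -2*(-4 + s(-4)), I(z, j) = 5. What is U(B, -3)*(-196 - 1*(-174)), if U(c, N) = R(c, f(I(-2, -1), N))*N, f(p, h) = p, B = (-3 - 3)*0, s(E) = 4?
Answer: 0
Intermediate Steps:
B = 0 (B = -6*0 = 0)
R(T, M) = 0 (R(T, M) = -(-2)*(-4 + 4)/9 = -(-2)*0/9 = -⅑*0 = 0)
U(c, N) = 0 (U(c, N) = 0*N = 0)
U(B, -3)*(-196 - 1*(-174)) = 0*(-196 - 1*(-174)) = 0*(-196 + 174) = 0*(-22) = 0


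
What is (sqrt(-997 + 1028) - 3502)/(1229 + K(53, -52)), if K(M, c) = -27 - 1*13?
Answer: -3502/1189 + sqrt(31)/1189 ≈ -2.9407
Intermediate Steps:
K(M, c) = -40 (K(M, c) = -27 - 13 = -40)
(sqrt(-997 + 1028) - 3502)/(1229 + K(53, -52)) = (sqrt(-997 + 1028) - 3502)/(1229 - 40) = (sqrt(31) - 3502)/1189 = (-3502 + sqrt(31))*(1/1189) = -3502/1189 + sqrt(31)/1189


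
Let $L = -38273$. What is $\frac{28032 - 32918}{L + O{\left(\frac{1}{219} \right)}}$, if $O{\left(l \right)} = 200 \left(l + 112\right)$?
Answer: $\frac{1070034}{3475987} \approx 0.30784$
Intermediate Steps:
$O{\left(l \right)} = 22400 + 200 l$ ($O{\left(l \right)} = 200 \left(112 + l\right) = 22400 + 200 l$)
$\frac{28032 - 32918}{L + O{\left(\frac{1}{219} \right)}} = \frac{28032 - 32918}{-38273 + \left(22400 + \frac{200}{219}\right)} = - \frac{4886}{-38273 + \left(22400 + 200 \cdot \frac{1}{219}\right)} = - \frac{4886}{-38273 + \left(22400 + \frac{200}{219}\right)} = - \frac{4886}{-38273 + \frac{4905800}{219}} = - \frac{4886}{- \frac{3475987}{219}} = \left(-4886\right) \left(- \frac{219}{3475987}\right) = \frac{1070034}{3475987}$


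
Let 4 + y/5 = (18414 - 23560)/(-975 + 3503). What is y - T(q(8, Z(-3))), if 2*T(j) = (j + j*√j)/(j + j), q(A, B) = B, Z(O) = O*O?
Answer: -39409/1264 ≈ -31.178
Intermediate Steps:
Z(O) = O²
y = -38145/1264 (y = -20 + 5*((18414 - 23560)/(-975 + 3503)) = -20 + 5*(-5146/2528) = -20 + 5*(-5146*1/2528) = -20 + 5*(-2573/1264) = -20 - 12865/1264 = -38145/1264 ≈ -30.178)
T(j) = (j + j^(3/2))/(4*j) (T(j) = ((j + j*√j)/(j + j))/2 = ((j + j^(3/2))/((2*j)))/2 = ((j + j^(3/2))*(1/(2*j)))/2 = ((j + j^(3/2))/(2*j))/2 = (j + j^(3/2))/(4*j))
y - T(q(8, Z(-3))) = -38145/1264 - (¼ + √((-3)²)/4) = -38145/1264 - (¼ + √9/4) = -38145/1264 - (¼ + (¼)*3) = -38145/1264 - (¼ + ¾) = -38145/1264 - 1*1 = -38145/1264 - 1 = -39409/1264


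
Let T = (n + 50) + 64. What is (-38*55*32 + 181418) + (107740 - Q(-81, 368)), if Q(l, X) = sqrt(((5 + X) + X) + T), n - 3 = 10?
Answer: 222278 - 2*sqrt(217) ≈ 2.2225e+5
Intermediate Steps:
n = 13 (n = 3 + 10 = 13)
T = 127 (T = (13 + 50) + 64 = 63 + 64 = 127)
Q(l, X) = sqrt(132 + 2*X) (Q(l, X) = sqrt(((5 + X) + X) + 127) = sqrt((5 + 2*X) + 127) = sqrt(132 + 2*X))
(-38*55*32 + 181418) + (107740 - Q(-81, 368)) = (-38*55*32 + 181418) + (107740 - sqrt(132 + 2*368)) = (-2090*32 + 181418) + (107740 - sqrt(132 + 736)) = (-66880 + 181418) + (107740 - sqrt(868)) = 114538 + (107740 - 2*sqrt(217)) = 222278 - 2*sqrt(217)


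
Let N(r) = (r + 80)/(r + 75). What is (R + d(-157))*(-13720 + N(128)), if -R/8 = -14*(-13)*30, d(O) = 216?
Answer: 121045153728/203 ≈ 5.9628e+8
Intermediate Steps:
R = -43680 (R = -8*(-14*(-13))*30 = -1456*30 = -8*5460 = -43680)
N(r) = (80 + r)/(75 + r)
(R + d(-157))*(-13720 + N(128)) = (-43680 + 216)*(-13720 + (80 + 128)/(75 + 128)) = -43464*(-13720 + 208/203) = -43464*(-2784952/203) = 121045153728/203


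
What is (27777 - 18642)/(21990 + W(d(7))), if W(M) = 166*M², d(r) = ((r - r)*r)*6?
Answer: 609/1466 ≈ 0.41542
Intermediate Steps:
d(r) = 0 (d(r) = (0*r)*6 = 0*6 = 0)
(27777 - 18642)/(21990 + W(d(7))) = (27777 - 18642)/(21990 + 166*0²) = 9135/(21990 + 166*0) = 9135/(21990 + 0) = 9135/21990 = 9135*(1/21990) = 609/1466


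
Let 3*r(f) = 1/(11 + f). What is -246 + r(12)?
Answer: -16973/69 ≈ -245.99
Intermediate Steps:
r(f) = 1/(3*(11 + f))
-246 + r(12) = -246 + 1/(3*(11 + 12)) = -246 + (1/3)/23 = -246 + (1/3)*(1/23) = -246 + 1/69 = -16973/69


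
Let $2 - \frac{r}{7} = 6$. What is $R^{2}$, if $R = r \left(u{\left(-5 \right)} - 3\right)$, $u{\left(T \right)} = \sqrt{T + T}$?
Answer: $784 \left(3 - i \sqrt{10}\right)^{2} \approx -784.0 - 14875.0 i$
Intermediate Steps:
$r = -28$ ($r = 14 - 42 = -28$)
$u{\left(T \right)} = \sqrt{2} \sqrt{T}$ ($u{\left(T \right)} = \sqrt{2 T} = \sqrt{2} \sqrt{T}$)
$R = 84 - 28 i \sqrt{10}$ ($R = - 28 \left(\sqrt{2} \sqrt{-5} - 3\right) = - 28 \left(\sqrt{2} i \sqrt{5} - 3\right) = - 28 \left(i \sqrt{10} - 3\right) = - 28 \left(-3 + i \sqrt{10}\right) = 84 - 28 i \sqrt{10} \approx 84.0 - 88.544 i$)
$R^{2} = \left(84 - 28 i \sqrt{10}\right)^{2}$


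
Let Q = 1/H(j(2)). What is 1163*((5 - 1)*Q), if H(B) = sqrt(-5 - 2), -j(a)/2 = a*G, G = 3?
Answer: -4652*I*sqrt(7)/7 ≈ -1758.3*I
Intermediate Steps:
j(a) = -6*a (j(a) = -2*a*3 = -6*a)
H(B) = I*sqrt(7) (H(B) = sqrt(-7) = I*sqrt(7))
Q = -I*sqrt(7)/7 (Q = 1/(I*sqrt(7)) = -I*sqrt(7)/7 ≈ -0.37796*I)
1163*((5 - 1)*Q) = 1163*((5 - 1)*(-I*sqrt(7)/7)) = 1163*(4*(-I*sqrt(7)/7)) = 1163*(-4*I*sqrt(7)/7) = -4652*I*sqrt(7)/7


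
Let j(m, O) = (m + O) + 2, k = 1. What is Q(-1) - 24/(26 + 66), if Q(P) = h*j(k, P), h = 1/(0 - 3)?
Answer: -64/69 ≈ -0.92754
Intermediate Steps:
j(m, O) = 2 + O + m (j(m, O) = (O + m) + 2 = 2 + O + m)
h = -⅓ (h = 1/(-3) = -⅓ ≈ -0.33333)
Q(P) = -1 - P/3 (Q(P) = -(2 + P + 1)/3 = -(3 + P)/3 = -1 - P/3)
Q(-1) - 24/(26 + 66) = (-1 - ⅓*(-1)) - 24/(26 + 66) = (-1 + ⅓) - 24/92 = -⅔ - 24*1/92 = -⅔ - 6/23 = -64/69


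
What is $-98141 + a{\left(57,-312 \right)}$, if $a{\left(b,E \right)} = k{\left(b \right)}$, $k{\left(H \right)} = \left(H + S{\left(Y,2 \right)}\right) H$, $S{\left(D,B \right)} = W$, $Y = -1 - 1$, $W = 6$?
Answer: $-94550$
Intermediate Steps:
$Y = -2$
$S{\left(D,B \right)} = 6$
$k{\left(H \right)} = H \left(6 + H\right)$ ($k{\left(H \right)} = \left(H + 6\right) H = \left(6 + H\right) H = H \left(6 + H\right)$)
$a{\left(b,E \right)} = b \left(6 + b\right)$
$-98141 + a{\left(57,-312 \right)} = -98141 + 57 \left(6 + 57\right) = -98141 + 57 \cdot 63 = -98141 + 3591 = -94550$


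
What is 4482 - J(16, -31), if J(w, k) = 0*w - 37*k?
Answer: 3335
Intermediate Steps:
J(w, k) = -37*k (J(w, k) = 0 - 37*k = -37*k)
4482 - J(16, -31) = 4482 - (-37)*(-31) = 4482 - 1*1147 = 4482 - 1147 = 3335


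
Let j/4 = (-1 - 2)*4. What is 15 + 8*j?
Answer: -369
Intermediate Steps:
j = -48 (j = 4*((-1 - 2)*4) = 4*(-3*4) = 4*(-12) = -48)
15 + 8*j = 15 + 8*(-48) = 15 - 384 = -369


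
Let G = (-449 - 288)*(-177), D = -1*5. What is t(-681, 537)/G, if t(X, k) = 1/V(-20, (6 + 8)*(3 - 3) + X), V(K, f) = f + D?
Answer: -1/89488014 ≈ -1.1175e-8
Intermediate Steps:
D = -5
V(K, f) = -5 + f (V(K, f) = f - 5 = -5 + f)
t(X, k) = 1/(-5 + X) (t(X, k) = 1/(-5 + ((6 + 8)*(3 - 3) + X)) = 1/(-5 + (14*0 + X)) = 1/(-5 + (0 + X)) = 1/(-5 + X))
G = 130449 (G = -737*(-177) = 130449)
t(-681, 537)/G = 1/(-5 - 681*130449) = (1/130449)/(-686) = -1/686*1/130449 = -1/89488014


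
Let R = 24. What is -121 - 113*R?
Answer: -2833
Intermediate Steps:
-121 - 113*R = -121 - 113*24 = -121 - 2712 = -2833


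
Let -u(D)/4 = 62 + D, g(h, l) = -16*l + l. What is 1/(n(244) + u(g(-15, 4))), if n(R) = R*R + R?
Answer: 1/59772 ≈ 1.6730e-5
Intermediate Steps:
g(h, l) = -15*l
u(D) = -248 - 4*D (u(D) = -4*(62 + D) = -248 - 4*D)
n(R) = R + R**2 (n(R) = R**2 + R = R + R**2)
1/(n(244) + u(g(-15, 4))) = 1/(244*(1 + 244) + (-248 - (-60)*4)) = 1/(244*245 + (-248 - 4*(-60))) = 1/(59780 + (-248 + 240)) = 1/(59780 - 8) = 1/59772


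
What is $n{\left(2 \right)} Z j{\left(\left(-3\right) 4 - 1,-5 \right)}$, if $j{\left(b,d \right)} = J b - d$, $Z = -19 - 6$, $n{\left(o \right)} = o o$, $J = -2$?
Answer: $-3100$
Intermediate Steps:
$n{\left(o \right)} = o^{2}$
$Z = -25$
$j{\left(b,d \right)} = - d - 2 b$ ($j{\left(b,d \right)} = - 2 b - d = - d - 2 b$)
$n{\left(2 \right)} Z j{\left(\left(-3\right) 4 - 1,-5 \right)} = 2^{2} \left(-25\right) \left(\left(-1\right) \left(-5\right) - 2 \left(\left(-3\right) 4 - 1\right)\right) = 4 \left(-25\right) \left(5 - 2 \left(-12 - 1\right)\right) = - 100 \left(5 - -26\right) = - 100 \left(5 + 26\right) = \left(-100\right) 31 = -3100$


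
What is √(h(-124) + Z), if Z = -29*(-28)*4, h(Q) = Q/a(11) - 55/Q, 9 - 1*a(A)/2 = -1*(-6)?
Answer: √111668169/186 ≈ 56.814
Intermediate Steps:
a(A) = 6 (a(A) = 18 - (-2)*(-6) = 18 - 2*6 = 18 - 12 = 6)
h(Q) = -55/Q + Q/6 (h(Q) = Q/6 - 55/Q = -55/Q + Q/6)
Z = 3248 (Z = 812*4 = 3248)
√(h(-124) + Z) = √((-55/(-124) + (⅙)*(-124)) + 3248) = √((-55*(-1/124) - 62/3) + 3248) = √((55/124 - 62/3) + 3248) = √(-7523/372 + 3248) = √(1200733/372) = √111668169/186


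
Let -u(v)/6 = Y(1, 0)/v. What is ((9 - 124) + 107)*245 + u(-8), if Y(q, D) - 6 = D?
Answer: -3911/2 ≈ -1955.5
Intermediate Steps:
Y(q, D) = 6 + D
u(v) = -36/v (u(v) = -6*(6 + 0)/v = -36/v)
((9 - 124) + 107)*245 + u(-8) = ((9 - 124) + 107)*245 - 36/(-8) = (-115 + 107)*245 - 36*(-⅛) = -8*245 + 9/2 = -1960 + 9/2 = -3911/2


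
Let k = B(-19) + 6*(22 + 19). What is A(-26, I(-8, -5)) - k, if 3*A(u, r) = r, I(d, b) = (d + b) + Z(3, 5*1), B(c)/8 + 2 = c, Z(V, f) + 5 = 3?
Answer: -83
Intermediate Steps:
Z(V, f) = -2 (Z(V, f) = -5 + 3 = -2)
B(c) = -16 + 8*c
I(d, b) = -2 + b + d (I(d, b) = (d + b) - 2 = (b + d) - 2 = -2 + b + d)
A(u, r) = r/3
k = 78 (k = (-16 + 8*(-19)) + 6*(22 + 19) = (-16 - 152) + 6*41 = -168 + 246 = 78)
A(-26, I(-8, -5)) - k = (-2 - 5 - 8)/3 - 1*78 = (1/3)*(-15) - 78 = -5 - 78 = -83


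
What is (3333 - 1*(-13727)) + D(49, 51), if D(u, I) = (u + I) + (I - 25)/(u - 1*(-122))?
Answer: 2934386/171 ≈ 17160.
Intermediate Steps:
D(u, I) = I + u + (-25 + I)/(122 + u) (D(u, I) = (I + u) + (-25 + I)/(u + 122) = (I + u) + (-25 + I)/(122 + u) = I + u + (-25 + I)/(122 + u))
(3333 - 1*(-13727)) + D(49, 51) = (3333 - 1*(-13727)) + (-25 + 49**2 + 122*49 + 123*51 + 51*49)/(122 + 49) = (3333 + 13727) + (-25 + 2401 + 5978 + 6273 + 2499)/171 = 17060 + (1/171)*17126 = 17060 + 17126/171 = 2934386/171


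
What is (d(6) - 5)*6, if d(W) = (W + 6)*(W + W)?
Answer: 834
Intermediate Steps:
d(W) = 2*W*(6 + W) (d(W) = (6 + W)*(2*W) = 2*W*(6 + W))
(d(6) - 5)*6 = (2*6*(6 + 6) - 5)*6 = (2*6*12 - 5)*6 = (144 - 5)*6 = 139*6 = 834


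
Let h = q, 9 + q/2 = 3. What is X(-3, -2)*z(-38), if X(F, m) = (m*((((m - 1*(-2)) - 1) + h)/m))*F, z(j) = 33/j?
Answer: -1287/38 ≈ -33.868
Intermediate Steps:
q = -12 (q = -18 + 2*3 = -18 + 6 = -12)
h = -12
X(F, m) = F*(-11 + m) (X(F, m) = (m*((((m - 1*(-2)) - 1) - 12)/m))*F = (m*((((m + 2) - 1) - 12)/m))*F = (m*((((2 + m) - 1) - 12)/m))*F = (m*(((1 + m) - 12)/m))*F = (m*((-11 + m)/m))*F = (-11 + m)*F = F*(-11 + m))
X(-3, -2)*z(-38) = (-3*(-11 - 2))*(33/(-38)) = (-3*(-13))*(33*(-1/38)) = 39*(-33/38) = -1287/38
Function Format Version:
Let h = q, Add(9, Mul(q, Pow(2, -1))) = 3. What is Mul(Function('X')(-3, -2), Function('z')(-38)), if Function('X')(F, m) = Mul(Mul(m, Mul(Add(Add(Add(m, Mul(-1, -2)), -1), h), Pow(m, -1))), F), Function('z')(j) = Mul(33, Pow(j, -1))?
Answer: Rational(-1287, 38) ≈ -33.868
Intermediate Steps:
q = -12 (q = Add(-18, Mul(2, 3)) = Add(-18, 6) = -12)
h = -12
Function('X')(F, m) = Mul(F, Add(-11, m)) (Function('X')(F, m) = Mul(Mul(m, Mul(Add(Add(Add(m, Mul(-1, -2)), -1), -12), Pow(m, -1))), F) = Mul(Mul(m, Mul(Add(Add(Add(m, 2), -1), -12), Pow(m, -1))), F) = Mul(Mul(m, Mul(Add(Add(Add(2, m), -1), -12), Pow(m, -1))), F) = Mul(Mul(m, Mul(Add(Add(1, m), -12), Pow(m, -1))), F) = Mul(Mul(m, Mul(Add(-11, m), Pow(m, -1))), F) = Mul(Mul(m, Mul(Pow(m, -1), Add(-11, m))), F) = Mul(Add(-11, m), F) = Mul(F, Add(-11, m)))
Mul(Function('X')(-3, -2), Function('z')(-38)) = Mul(Mul(-3, Add(-11, -2)), Mul(33, Pow(-38, -1))) = Mul(Mul(-3, -13), Mul(33, Rational(-1, 38))) = Mul(39, Rational(-33, 38)) = Rational(-1287, 38)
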